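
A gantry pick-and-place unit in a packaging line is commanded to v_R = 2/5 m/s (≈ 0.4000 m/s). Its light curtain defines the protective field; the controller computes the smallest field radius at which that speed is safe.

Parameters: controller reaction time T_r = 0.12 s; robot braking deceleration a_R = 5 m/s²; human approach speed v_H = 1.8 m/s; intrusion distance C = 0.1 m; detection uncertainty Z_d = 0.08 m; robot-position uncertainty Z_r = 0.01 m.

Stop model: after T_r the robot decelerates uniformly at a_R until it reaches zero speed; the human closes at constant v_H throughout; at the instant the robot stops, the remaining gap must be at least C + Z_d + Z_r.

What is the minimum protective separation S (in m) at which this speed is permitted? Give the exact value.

braking lasts T_s = (2/5)/5 = 0.0800 s
robot in T_r: 0.4000·0.1200 = 0.0480 m
robot under decel: 0.4000²/(2·5.0000) = 0.0160 m
person approaches 1.8000·(0.1200+0.0800) = 0.3600 m
residual clearance needed = 0.1000+0.0800+0.0100 = 0.1900 m
S_min ≈ 0.0480+0.0160+0.3600+0.1900  ⇒  S_min = 307/500 m

S_min = 307/500 m = 0.6140 m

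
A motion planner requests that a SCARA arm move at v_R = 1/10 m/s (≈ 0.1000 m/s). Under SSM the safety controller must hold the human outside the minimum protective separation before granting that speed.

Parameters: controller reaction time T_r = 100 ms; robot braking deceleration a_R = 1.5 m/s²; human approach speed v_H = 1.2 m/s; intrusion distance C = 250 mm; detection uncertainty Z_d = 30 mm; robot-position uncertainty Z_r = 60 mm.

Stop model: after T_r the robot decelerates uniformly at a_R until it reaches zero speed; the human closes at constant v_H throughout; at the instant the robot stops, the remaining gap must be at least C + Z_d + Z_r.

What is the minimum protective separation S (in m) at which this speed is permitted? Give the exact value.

S_min = 83/150 m = 0.5533 m

braking lasts T_s = (1/10)/(3/2) = 0.0667 s
reaction-phase robot travel = 0.1000·0.1000 = 0.0100 m
braking distance = 0.1000²/(2·1.5000) = 0.0033 m
person approaches 1.2000·(0.1000+0.0667) = 0.2000 m
margins: 0.2500+0.0300+0.0600 = 0.3400 m
S_min ≈ 0.0100+0.0033+0.2000+0.3400  ⇒  S_min = 83/150 m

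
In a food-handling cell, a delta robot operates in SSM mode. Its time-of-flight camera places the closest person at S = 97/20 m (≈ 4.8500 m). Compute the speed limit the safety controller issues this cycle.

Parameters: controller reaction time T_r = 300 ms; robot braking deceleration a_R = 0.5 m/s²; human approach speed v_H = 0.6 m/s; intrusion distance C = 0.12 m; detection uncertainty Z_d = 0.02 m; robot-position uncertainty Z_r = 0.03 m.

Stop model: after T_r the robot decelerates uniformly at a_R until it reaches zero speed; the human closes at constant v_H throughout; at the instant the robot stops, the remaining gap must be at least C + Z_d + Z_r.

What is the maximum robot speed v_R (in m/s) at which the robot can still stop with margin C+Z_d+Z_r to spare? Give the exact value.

quadratic (1)·v² + (3/2)·v + (-9/2) = 0
  disc = (3/2)² − 4·(1)·(-9/2) = 81/4 ; √disc = 9/2
  v_R = (−(3/2) + 9/2) / (2·(1)) = 3/2 m/s
check:
T_s = v_R/a_R = (3/2)/(1/2) = 3.0000 s
reaction-phase robot travel = 1.5000·0.3000 = 0.4500 m
braking distance = 1.5000²/(2·0.5000) = 2.2500 m
human closes 0.6000·3.3000 = 1.9800 m
margins: 0.1200+0.0200+0.0300 = 0.1700 m
sum ≈ 0.4500+2.2500+1.9800+0.1700 ≈ 4.8500 m = S ✓

v_R_max = 3/2 m/s = 1.5000 m/s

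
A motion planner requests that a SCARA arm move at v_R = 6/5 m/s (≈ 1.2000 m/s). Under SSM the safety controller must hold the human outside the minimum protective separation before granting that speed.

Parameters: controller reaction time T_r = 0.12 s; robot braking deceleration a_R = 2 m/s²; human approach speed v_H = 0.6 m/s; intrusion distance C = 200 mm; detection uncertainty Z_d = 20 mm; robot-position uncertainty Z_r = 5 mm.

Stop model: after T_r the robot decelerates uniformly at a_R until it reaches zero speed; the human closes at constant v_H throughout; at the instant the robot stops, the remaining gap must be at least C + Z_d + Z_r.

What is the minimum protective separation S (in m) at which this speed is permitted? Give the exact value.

braking lasts T_s = (6/5)/2 = 0.6000 s
robot covers v_R·T_r = 1.2000·0.1200 = 0.1440 m before braking
robot covers 1.2000·0.6000 − ½·2.0000·0.6000² = 0.3600 m while stopping
human closes 0.6000·0.7200 = 0.4320 m
margins: 0.2000+0.0200+0.0050 = 0.2250 m
S_min ≈ 0.1440+0.3600+0.4320+0.2250  ⇒  S_min = 1161/1000 m

S_min = 1161/1000 m = 1.1610 m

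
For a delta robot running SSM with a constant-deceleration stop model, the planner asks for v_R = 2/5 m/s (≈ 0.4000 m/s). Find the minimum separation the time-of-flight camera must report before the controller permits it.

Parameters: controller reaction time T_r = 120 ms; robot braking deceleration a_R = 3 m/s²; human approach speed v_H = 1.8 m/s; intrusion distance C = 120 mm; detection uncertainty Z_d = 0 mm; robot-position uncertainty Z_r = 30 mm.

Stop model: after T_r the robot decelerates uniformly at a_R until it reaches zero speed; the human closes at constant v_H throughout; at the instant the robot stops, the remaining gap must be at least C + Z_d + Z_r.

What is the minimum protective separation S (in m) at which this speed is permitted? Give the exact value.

braking lasts T_s = (2/5)/3 = 0.1333 s
robot covers v_R·T_r = 0.4000·0.1200 = 0.0480 m before braking
braking distance = 0.4000²/(2·3.0000) = 0.0267 m
person approaches 1.8000·(0.1200+0.1333) = 0.4560 m
margins: 0.1200+0.0000+0.0300 = 0.1500 m
S_min ≈ 0.0480+0.0267+0.4560+0.1500  ⇒  S_min = 1021/1500 m

S_min = 1021/1500 m = 0.6807 m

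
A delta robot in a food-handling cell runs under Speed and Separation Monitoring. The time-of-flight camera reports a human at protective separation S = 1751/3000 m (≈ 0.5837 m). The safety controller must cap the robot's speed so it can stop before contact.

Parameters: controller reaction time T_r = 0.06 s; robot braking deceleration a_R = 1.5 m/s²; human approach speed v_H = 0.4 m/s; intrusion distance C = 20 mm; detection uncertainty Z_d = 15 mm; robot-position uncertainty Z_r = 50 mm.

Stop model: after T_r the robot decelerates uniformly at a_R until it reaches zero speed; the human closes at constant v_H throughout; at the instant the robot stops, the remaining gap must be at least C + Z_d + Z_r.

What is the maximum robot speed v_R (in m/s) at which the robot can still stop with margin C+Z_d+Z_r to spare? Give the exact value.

v_R_max = 4/5 m/s = 0.8000 m/s

at the boundary: (1/3)·v² + (49/150)·v + (-178/375) = 0
  disc = (49/150)² − 4·(1/3)·(-178/375) = 1849/2500 ; √disc = 43/50
  v_R = (−(49/150) + 43/50) / (2·(1/3)) = 4/5 m/s
check:
stop time T_s = (4/5)/(3/2) = 0.5333 s
robot in T_r: 0.8000·0.0600 = 0.0480 m
robot under decel: 0.8000²/(2·1.5000) = 0.2133 m
person approaches 0.4000·(0.0600+0.5333) = 0.2373 m
margins: 0.0200+0.0150+0.0500 = 0.0850 m
sum ≈ 0.0480+0.2133+0.2373+0.0850 ≈ 0.5837 m = S ✓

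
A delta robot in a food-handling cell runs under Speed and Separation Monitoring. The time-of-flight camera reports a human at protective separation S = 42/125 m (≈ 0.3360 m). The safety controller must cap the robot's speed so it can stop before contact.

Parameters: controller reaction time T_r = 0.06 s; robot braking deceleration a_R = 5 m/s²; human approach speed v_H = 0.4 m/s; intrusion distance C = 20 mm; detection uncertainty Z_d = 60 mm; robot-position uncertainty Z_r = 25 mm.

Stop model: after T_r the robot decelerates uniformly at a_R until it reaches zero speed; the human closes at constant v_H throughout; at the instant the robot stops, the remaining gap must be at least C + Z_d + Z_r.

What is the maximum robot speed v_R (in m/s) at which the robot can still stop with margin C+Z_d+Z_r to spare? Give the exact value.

v_R_max = 9/10 m/s = 0.9000 m/s

collect terms ⇒ (1/10)·v_R² + (7/50)·v_R + (-207/1000) = 0
  disc = (7/50)² − 4·(1/10)·(-207/1000) = 64/625 ; √disc = 8/25
  v_R = (−(7/50) + 8/25) / (2·(1/10)) = 9/10 m/s
check:
braking lasts T_s = (9/10)/5 = 0.1800 s
reaction-phase robot travel = 0.9000·0.0600 = 0.0540 m
braking distance = 0.9000²/(2·5.0000) = 0.0810 m
human closes 0.4000·0.2400 = 0.0960 m
margins: 0.0200+0.0600+0.0250 = 0.1050 m
sum ≈ 0.0540+0.0810+0.0960+0.1050 ≈ 0.3360 m = S ✓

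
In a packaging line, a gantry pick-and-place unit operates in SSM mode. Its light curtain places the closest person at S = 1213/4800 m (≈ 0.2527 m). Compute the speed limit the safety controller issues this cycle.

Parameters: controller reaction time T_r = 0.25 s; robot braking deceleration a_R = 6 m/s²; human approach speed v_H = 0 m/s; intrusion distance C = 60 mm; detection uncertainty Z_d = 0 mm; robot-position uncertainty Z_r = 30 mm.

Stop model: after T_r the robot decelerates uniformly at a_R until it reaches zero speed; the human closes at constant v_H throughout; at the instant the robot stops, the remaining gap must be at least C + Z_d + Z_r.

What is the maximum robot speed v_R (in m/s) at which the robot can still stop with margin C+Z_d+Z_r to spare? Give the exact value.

v_R_max = 11/20 m/s = 0.5500 m/s

collect terms ⇒ (1/12)·v_R² + (1/4)·v_R + (-781/4800) = 0
  disc = (1/4)² − 4·(1/12)·(-781/4800) = 1681/14400 ; √disc = 41/120
  v_R = (−(1/4) + 41/120) / (2·(1/12)) = 11/20 m/s
check:
T_s = v_R/a_R = (11/20)/6 = 0.0917 s
robot in T_r: 0.5500·0.2500 = 0.1375 m
braking distance = 0.5500²/(2·6.0000) = 0.0252 m
human closes 0.0000·0.3417 = 0.0000 m
margins: 0.0600+0.0000+0.0300 = 0.0900 m
sum ≈ 0.1375+0.0252+0.0000+0.0900 ≈ 0.2527 m = S ✓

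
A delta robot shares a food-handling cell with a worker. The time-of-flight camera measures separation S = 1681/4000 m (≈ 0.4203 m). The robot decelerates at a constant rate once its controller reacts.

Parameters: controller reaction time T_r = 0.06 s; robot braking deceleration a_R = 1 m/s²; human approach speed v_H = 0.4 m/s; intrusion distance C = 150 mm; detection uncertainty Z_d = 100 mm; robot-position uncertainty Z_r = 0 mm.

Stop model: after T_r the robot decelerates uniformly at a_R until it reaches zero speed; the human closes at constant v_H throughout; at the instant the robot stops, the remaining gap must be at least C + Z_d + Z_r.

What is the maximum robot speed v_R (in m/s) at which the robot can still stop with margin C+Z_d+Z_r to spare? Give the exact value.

v_R_max = 1/4 m/s = 0.2500 m/s

at the boundary: (1/2)·v² + (23/50)·v + (-117/800) = 0
  disc = (23/50)² − 4·(1/2)·(-117/800) = 5041/10000 ; √disc = 71/100
  v_R = (−(23/50) + 71/100) / (2·(1/2)) = 1/4 m/s
check:
T_s = v_R/a_R = (1/4)/1 = 0.2500 s
robot covers v_R·T_r = 0.2500·0.0600 = 0.0150 m before braking
robot under decel: 0.2500²/(2·1.0000) = 0.0312 m
human over T_r+T_s: 0.4000·(0.0600+0.2500) = 0.1240 m
C+Z_d+Z_r = 0.1500+0.1000+0.0000 = 0.2500 m
sum ≈ 0.0150+0.0312+0.1240+0.2500 ≈ 0.4203 m = S ✓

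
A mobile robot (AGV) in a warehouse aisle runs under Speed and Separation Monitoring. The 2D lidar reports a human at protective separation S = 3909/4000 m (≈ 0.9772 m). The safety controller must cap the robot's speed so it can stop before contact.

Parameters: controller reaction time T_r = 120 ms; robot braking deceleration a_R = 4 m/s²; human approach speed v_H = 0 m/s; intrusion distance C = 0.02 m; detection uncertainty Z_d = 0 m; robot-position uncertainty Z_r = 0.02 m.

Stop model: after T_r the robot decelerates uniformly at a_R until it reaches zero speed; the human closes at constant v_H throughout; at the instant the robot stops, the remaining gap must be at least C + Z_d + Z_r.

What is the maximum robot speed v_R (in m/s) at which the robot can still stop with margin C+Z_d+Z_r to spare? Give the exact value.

collect terms ⇒ (1/8)·v_R² + (3/25)·v_R + (-3749/4000) = 0
  disc = (3/25)² − 4·(1/8)·(-3749/4000) = 19321/40000 ; √disc = 139/200
  v_R = (−(3/25) + 139/200) / (2·(1/8)) = 23/10 m/s
check:
braking lasts T_s = (23/10)/4 = 0.5750 s
robot in T_r: 2.3000·0.1200 = 0.2760 m
robot covers 2.3000·0.5750 − ½·4.0000·0.5750² = 0.6613 m while stopping
human closes 0.0000·0.6950 = 0.0000 m
C+Z_d+Z_r = 0.0200+0.0000+0.0200 = 0.0400 m
sum ≈ 0.2760+0.6613+0.0000+0.0400 ≈ 0.9772 m = S ✓

v_R_max = 23/10 m/s = 2.3000 m/s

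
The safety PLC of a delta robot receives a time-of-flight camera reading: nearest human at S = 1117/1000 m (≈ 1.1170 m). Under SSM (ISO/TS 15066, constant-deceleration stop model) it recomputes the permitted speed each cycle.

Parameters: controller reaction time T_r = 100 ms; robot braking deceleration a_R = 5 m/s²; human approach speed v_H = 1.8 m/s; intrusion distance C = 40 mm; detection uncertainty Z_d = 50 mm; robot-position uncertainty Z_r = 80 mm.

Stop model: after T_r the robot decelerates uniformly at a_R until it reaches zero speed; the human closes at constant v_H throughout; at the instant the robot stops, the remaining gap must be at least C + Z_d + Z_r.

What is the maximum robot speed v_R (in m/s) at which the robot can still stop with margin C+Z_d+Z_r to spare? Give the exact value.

quadratic (1/10)·v² + (23/50)·v + (-767/1000) = 0
  disc = (23/50)² − 4·(1/10)·(-767/1000) = 324/625 ; √disc = 18/25
  v_R = (−(23/50) + 18/25) / (2·(1/10)) = 13/10 m/s
check:
T_s = v_R/a_R = (13/10)/5 = 0.2600 s
reaction-phase robot travel = 1.3000·0.1000 = 0.1300 m
robot covers 1.3000·0.2600 − ½·5.0000·0.2600² = 0.1690 m while stopping
human closes 1.8000·0.3600 = 0.6480 m
margins: 0.0400+0.0500+0.0800 = 0.1700 m
sum ≈ 0.1300+0.1690+0.6480+0.1700 ≈ 1.1170 m = S ✓

v_R_max = 13/10 m/s = 1.3000 m/s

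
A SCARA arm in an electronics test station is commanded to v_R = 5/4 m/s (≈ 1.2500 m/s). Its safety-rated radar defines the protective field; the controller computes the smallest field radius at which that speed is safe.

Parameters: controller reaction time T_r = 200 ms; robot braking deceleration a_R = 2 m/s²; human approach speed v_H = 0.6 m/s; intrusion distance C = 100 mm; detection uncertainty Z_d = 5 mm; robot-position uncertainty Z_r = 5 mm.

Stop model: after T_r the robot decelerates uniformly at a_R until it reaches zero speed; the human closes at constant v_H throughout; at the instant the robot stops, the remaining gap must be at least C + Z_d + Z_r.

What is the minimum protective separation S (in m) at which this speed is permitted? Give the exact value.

S_min = 1993/1600 m = 1.2456 m

braking lasts T_s = (5/4)/2 = 0.6250 s
reaction-phase robot travel = 1.2500·0.2000 = 0.2500 m
robot covers 1.2500·0.6250 − ½·2.0000·0.6250² = 0.3906 m while stopping
human closes 0.6000·0.8250 = 0.4950 m
C+Z_d+Z_r = 0.1000+0.0050+0.0050 = 0.1100 m
S_min ≈ 0.2500+0.3906+0.4950+0.1100  ⇒  S_min = 1993/1600 m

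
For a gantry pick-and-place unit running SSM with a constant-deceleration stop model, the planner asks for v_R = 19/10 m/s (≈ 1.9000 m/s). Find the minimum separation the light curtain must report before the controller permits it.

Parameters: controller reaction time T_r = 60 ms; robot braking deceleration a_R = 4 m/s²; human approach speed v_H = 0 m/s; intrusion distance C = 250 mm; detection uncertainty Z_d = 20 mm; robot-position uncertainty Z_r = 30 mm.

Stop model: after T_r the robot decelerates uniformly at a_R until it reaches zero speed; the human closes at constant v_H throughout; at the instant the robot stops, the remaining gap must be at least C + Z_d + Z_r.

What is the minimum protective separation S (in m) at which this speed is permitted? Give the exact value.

S_min = 3461/4000 m = 0.8652 m

braking lasts T_s = (19/10)/4 = 0.4750 s
reaction-phase robot travel = 1.9000·0.0600 = 0.1140 m
robot under decel: 1.9000²/(2·4.0000) = 0.4512 m
human closes 0.0000·0.5350 = 0.0000 m
residual clearance needed = 0.2500+0.0200+0.0300 = 0.3000 m
S_min ≈ 0.1140+0.4512+0.0000+0.3000  ⇒  S_min = 3461/4000 m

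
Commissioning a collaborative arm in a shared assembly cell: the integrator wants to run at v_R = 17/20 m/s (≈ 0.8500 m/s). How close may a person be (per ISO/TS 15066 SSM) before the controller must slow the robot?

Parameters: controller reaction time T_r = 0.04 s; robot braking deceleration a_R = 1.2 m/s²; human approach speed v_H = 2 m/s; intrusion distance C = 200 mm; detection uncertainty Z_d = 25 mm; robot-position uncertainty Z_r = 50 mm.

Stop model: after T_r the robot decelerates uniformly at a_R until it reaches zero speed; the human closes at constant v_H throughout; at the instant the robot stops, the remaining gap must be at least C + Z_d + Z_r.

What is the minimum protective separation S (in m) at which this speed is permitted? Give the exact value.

S_min = 50561/24000 m = 2.1067 m

stop time T_s = (17/20)/(6/5) = 0.7083 s
robot in T_r: 0.8500·0.0400 = 0.0340 m
braking distance = 0.8500²/(2·1.2000) = 0.3010 m
human closes 2.0000·0.7483 = 1.4967 m
margins: 0.2000+0.0250+0.0500 = 0.2750 m
S_min ≈ 0.0340+0.3010+1.4967+0.2750  ⇒  S_min = 50561/24000 m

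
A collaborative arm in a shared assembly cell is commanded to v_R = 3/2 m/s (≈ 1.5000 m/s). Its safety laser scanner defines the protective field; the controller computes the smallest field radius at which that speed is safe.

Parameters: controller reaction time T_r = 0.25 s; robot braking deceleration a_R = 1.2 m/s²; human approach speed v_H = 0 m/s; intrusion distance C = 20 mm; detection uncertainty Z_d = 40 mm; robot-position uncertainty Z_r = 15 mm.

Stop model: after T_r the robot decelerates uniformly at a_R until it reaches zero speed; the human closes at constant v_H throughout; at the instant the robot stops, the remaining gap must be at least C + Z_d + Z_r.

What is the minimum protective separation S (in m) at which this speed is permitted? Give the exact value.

T_s = v_R/a_R = (3/2)/(6/5) = 1.2500 s
robot covers v_R·T_r = 1.5000·0.2500 = 0.3750 m before braking
robot under decel: 1.5000²/(2·1.2000) = 0.9375 m
human closes 0.0000·1.5000 = 0.0000 m
C+Z_d+Z_r = 0.0200+0.0400+0.0150 = 0.0750 m
S_min ≈ 0.3750+0.9375+0.0000+0.0750  ⇒  S_min = 111/80 m

S_min = 111/80 m = 1.3875 m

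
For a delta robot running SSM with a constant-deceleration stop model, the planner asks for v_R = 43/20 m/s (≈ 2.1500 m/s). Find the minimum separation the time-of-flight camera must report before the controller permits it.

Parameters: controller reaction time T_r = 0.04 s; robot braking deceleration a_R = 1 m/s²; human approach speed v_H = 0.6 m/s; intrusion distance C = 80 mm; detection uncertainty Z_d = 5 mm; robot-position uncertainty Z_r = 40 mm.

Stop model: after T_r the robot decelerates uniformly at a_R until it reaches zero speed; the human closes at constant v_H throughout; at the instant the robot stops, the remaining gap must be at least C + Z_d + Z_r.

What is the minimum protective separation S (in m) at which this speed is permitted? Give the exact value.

braking lasts T_s = (43/20)/1 = 2.1500 s
robot covers v_R·T_r = 2.1500·0.0400 = 0.0860 m before braking
braking distance = 2.1500²/(2·1.0000) = 2.3112 m
person approaches 0.6000·(0.0400+2.1500) = 1.3140 m
margins: 0.0800+0.0050+0.0400 = 0.1250 m
S_min ≈ 0.0860+2.3112+1.3140+0.1250  ⇒  S_min = 3069/800 m

S_min = 3069/800 m = 3.8363 m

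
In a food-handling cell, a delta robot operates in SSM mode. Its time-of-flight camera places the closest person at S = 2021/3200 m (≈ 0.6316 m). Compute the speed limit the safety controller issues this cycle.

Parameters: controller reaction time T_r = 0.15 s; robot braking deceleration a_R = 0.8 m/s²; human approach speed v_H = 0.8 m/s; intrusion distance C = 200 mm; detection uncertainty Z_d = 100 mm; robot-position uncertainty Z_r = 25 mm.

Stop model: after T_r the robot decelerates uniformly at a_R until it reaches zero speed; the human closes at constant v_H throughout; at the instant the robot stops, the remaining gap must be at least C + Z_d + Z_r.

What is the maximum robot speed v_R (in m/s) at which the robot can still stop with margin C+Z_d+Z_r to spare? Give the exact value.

at the boundary: (5/8)·v² + (23/20)·v + (-597/3200) = 0
  disc = (23/20)² − 4·(5/8)·(-597/3200) = 11449/6400 ; √disc = 107/80
  v_R = (−(23/20) + 107/80) / (2·(5/8)) = 3/20 m/s
check:
braking lasts T_s = (3/20)/(4/5) = 0.1875 s
reaction-phase robot travel = 0.1500·0.1500 = 0.0225 m
braking distance = 0.1500²/(2·0.8000) = 0.0141 m
person approaches 0.8000·(0.1500+0.1875) = 0.2700 m
C+Z_d+Z_r = 0.2000+0.1000+0.0250 = 0.3250 m
sum ≈ 0.0225+0.0141+0.2700+0.3250 ≈ 0.6316 m = S ✓

v_R_max = 3/20 m/s = 0.1500 m/s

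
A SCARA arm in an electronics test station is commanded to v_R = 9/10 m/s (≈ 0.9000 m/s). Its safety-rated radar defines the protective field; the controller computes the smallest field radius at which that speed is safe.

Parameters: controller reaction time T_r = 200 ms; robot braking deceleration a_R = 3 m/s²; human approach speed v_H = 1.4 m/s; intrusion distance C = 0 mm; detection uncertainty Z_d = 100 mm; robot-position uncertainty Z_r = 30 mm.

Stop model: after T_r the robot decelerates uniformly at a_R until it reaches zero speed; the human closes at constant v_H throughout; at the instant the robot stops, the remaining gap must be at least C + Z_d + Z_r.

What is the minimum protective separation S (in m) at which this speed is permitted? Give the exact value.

S_min = 229/200 m = 1.1450 m

stop time T_s = (9/10)/3 = 0.3000 s
robot in T_r: 0.9000·0.2000 = 0.1800 m
robot under decel: 0.9000²/(2·3.0000) = 0.1350 m
human closes 1.4000·0.5000 = 0.7000 m
C+Z_d+Z_r = 0.0000+0.1000+0.0300 = 0.1300 m
S_min ≈ 0.1800+0.1350+0.7000+0.1300  ⇒  S_min = 229/200 m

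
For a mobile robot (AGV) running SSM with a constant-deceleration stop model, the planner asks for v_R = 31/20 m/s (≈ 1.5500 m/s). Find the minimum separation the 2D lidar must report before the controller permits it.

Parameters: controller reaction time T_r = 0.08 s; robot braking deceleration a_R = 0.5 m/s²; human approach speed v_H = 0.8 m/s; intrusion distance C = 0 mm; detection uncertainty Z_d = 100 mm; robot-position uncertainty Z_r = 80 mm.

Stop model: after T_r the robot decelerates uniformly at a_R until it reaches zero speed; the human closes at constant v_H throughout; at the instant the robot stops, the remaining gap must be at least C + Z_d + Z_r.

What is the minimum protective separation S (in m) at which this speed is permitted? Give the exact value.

stop time T_s = (31/20)/(1/2) = 3.1000 s
robot covers v_R·T_r = 1.5500·0.0800 = 0.1240 m before braking
robot under decel: 1.5500²/(2·0.5000) = 2.4025 m
human closes 0.8000·3.1800 = 2.5440 m
C+Z_d+Z_r = 0.0000+0.1000+0.0800 = 0.1800 m
S_min ≈ 0.1240+2.4025+2.5440+0.1800  ⇒  S_min = 10501/2000 m

S_min = 10501/2000 m = 5.2505 m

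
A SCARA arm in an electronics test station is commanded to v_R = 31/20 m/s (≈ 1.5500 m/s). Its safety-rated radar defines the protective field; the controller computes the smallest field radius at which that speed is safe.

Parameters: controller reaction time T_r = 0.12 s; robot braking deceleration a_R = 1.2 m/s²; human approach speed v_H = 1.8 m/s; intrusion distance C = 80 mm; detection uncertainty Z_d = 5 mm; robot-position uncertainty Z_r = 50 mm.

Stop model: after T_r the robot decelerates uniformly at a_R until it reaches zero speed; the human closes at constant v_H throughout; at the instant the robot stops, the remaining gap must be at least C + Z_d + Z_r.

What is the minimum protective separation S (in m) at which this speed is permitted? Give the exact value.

S_min = 92713/24000 m = 3.8630 m

stop time T_s = (31/20)/(6/5) = 1.2917 s
reaction-phase robot travel = 1.5500·0.1200 = 0.1860 m
robot covers 1.5500·1.2917 − ½·1.2000·1.2917² = 1.0010 m while stopping
person approaches 1.8000·(0.1200+1.2917) = 2.5410 m
margins: 0.0800+0.0050+0.0500 = 0.1350 m
S_min ≈ 0.1860+1.0010+2.5410+0.1350  ⇒  S_min = 92713/24000 m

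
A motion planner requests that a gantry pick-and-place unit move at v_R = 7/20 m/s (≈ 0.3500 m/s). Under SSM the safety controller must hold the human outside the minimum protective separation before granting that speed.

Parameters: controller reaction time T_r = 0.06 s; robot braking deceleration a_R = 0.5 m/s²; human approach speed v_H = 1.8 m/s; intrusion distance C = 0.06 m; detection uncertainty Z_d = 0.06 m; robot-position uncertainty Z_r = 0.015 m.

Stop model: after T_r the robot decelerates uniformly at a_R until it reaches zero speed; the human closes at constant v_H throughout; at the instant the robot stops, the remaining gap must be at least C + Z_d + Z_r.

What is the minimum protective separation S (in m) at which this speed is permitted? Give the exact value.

braking lasts T_s = (7/20)/(1/2) = 0.7000 s
robot in T_r: 0.3500·0.0600 = 0.0210 m
robot covers 0.3500·0.7000 − ½·0.5000·0.7000² = 0.1225 m while stopping
human over T_r+T_s: 1.8000·(0.0600+0.7000) = 1.3680 m
residual clearance needed = 0.0600+0.0600+0.0150 = 0.1350 m
S_min ≈ 0.0210+0.1225+1.3680+0.1350  ⇒  S_min = 3293/2000 m

S_min = 3293/2000 m = 1.6465 m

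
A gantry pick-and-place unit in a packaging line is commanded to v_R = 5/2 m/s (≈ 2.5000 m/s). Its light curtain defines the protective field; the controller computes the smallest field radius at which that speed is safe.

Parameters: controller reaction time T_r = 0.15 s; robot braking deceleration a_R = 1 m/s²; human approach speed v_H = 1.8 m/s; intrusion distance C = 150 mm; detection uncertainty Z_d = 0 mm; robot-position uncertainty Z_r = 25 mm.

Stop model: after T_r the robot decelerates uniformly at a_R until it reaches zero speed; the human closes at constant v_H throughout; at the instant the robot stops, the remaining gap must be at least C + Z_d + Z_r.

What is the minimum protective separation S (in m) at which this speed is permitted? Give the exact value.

S_min = 1689/200 m = 8.4450 m

stop time T_s = (5/2)/1 = 2.5000 s
reaction-phase robot travel = 2.5000·0.1500 = 0.3750 m
robot covers 2.5000·2.5000 − ½·1.0000·2.5000² = 3.1250 m while stopping
person approaches 1.8000·(0.1500+2.5000) = 4.7700 m
residual clearance needed = 0.1500+0.0000+0.0250 = 0.1750 m
S_min ≈ 0.3750+3.1250+4.7700+0.1750  ⇒  S_min = 1689/200 m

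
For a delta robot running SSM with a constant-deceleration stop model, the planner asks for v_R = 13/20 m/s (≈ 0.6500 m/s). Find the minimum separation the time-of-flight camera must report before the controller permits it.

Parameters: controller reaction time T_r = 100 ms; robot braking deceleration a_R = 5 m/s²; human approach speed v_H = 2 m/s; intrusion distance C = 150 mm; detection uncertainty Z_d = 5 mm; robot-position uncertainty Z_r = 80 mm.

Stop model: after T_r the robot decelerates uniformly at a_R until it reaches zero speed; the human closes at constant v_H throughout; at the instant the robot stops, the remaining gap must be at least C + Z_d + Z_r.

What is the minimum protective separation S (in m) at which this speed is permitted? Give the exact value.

S_min = 3209/4000 m = 0.8023 m

braking lasts T_s = (13/20)/5 = 0.1300 s
robot in T_r: 0.6500·0.1000 = 0.0650 m
braking distance = 0.6500²/(2·5.0000) = 0.0423 m
human over T_r+T_s: 2.0000·(0.1000+0.1300) = 0.4600 m
residual clearance needed = 0.1500+0.0050+0.0800 = 0.2350 m
S_min ≈ 0.0650+0.0423+0.4600+0.2350  ⇒  S_min = 3209/4000 m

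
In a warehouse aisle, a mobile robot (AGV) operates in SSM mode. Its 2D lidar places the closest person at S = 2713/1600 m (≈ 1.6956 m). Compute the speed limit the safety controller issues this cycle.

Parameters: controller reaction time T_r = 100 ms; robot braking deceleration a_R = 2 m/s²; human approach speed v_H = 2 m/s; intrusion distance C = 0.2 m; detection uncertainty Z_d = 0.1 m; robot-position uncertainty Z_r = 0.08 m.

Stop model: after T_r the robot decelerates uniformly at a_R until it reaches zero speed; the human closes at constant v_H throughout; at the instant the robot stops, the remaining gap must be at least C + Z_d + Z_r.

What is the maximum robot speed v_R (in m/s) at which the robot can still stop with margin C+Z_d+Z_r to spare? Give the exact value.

quadratic (1/4)·v² + (11/10)·v + (-357/320) = 0
  disc = (11/10)² − 4·(1/4)·(-357/320) = 3721/1600 ; √disc = 61/40
  v_R = (−(11/10) + 61/40) / (2·(1/4)) = 17/20 m/s
check:
stop time T_s = (17/20)/2 = 0.4250 s
robot in T_r: 0.8500·0.1000 = 0.0850 m
robot under decel: 0.8500²/(2·2.0000) = 0.1806 m
human over T_r+T_s: 2.0000·(0.1000+0.4250) = 1.0500 m
C+Z_d+Z_r = 0.2000+0.1000+0.0800 = 0.3800 m
sum ≈ 0.0850+0.1806+1.0500+0.3800 ≈ 1.6956 m = S ✓

v_R_max = 17/20 m/s = 0.8500 m/s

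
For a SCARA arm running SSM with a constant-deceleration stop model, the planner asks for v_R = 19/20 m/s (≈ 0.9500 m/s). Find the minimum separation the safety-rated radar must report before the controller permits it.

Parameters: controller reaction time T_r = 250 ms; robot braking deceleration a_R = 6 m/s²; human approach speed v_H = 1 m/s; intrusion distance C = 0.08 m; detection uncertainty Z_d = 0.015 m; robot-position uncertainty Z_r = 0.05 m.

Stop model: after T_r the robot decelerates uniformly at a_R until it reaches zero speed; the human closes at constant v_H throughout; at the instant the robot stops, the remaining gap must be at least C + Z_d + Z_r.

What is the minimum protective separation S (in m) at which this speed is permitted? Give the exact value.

T_s = v_R/a_R = (19/20)/6 = 0.1583 s
robot covers v_R·T_r = 0.9500·0.2500 = 0.2375 m before braking
robot covers 0.9500·0.1583 − ½·6.0000·0.1583² = 0.0752 m while stopping
human over T_r+T_s: 1.0000·(0.2500+0.1583) = 0.4083 m
C+Z_d+Z_r = 0.0800+0.0150+0.0500 = 0.1450 m
S_min ≈ 0.2375+0.0752+0.4083+0.1450  ⇒  S_min = 4157/4800 m

S_min = 4157/4800 m = 0.8660 m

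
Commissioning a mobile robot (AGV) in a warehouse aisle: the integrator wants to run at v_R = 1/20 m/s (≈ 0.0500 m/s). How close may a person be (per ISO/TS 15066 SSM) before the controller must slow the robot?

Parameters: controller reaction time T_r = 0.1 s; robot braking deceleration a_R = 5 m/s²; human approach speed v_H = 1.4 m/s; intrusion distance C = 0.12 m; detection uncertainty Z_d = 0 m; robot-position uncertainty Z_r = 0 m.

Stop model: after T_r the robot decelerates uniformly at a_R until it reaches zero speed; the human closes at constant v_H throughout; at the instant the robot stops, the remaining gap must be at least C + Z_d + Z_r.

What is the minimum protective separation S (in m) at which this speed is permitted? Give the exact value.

S_min = 1117/4000 m = 0.2792 m

stop time T_s = (1/20)/5 = 0.0100 s
robot covers v_R·T_r = 0.0500·0.1000 = 0.0050 m before braking
robot under decel: 0.0500²/(2·5.0000) = 0.0003 m
human over T_r+T_s: 1.4000·(0.1000+0.0100) = 0.1540 m
residual clearance needed = 0.1200+0.0000+0.0000 = 0.1200 m
S_min ≈ 0.0050+0.0003+0.1540+0.1200  ⇒  S_min = 1117/4000 m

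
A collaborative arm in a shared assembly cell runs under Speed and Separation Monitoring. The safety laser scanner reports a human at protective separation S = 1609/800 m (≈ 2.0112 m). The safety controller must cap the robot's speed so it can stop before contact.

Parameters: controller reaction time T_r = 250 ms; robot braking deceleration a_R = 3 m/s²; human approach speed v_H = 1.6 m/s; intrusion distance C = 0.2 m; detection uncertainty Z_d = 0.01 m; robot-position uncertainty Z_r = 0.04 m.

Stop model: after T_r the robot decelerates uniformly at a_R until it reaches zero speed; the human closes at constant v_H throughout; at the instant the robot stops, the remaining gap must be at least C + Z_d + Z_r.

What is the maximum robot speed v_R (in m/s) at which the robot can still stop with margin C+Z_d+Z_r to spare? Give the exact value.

at the boundary: (1/6)·v² + (47/60)·v + (-1089/800) = 0
  disc = (47/60)² − 4·(1/6)·(-1089/800) = 1369/900 ; √disc = 37/30
  v_R = (−(47/60) + 37/30) / (2·(1/6)) = 27/20 m/s
check:
braking lasts T_s = (27/20)/3 = 0.4500 s
reaction-phase robot travel = 1.3500·0.2500 = 0.3375 m
braking distance = 1.3500²/(2·3.0000) = 0.3038 m
human over T_r+T_s: 1.6000·(0.2500+0.4500) = 1.1200 m
margins: 0.2000+0.0100+0.0400 = 0.2500 m
sum ≈ 0.3375+0.3038+1.1200+0.2500 ≈ 2.0112 m = S ✓

v_R_max = 27/20 m/s = 1.3500 m/s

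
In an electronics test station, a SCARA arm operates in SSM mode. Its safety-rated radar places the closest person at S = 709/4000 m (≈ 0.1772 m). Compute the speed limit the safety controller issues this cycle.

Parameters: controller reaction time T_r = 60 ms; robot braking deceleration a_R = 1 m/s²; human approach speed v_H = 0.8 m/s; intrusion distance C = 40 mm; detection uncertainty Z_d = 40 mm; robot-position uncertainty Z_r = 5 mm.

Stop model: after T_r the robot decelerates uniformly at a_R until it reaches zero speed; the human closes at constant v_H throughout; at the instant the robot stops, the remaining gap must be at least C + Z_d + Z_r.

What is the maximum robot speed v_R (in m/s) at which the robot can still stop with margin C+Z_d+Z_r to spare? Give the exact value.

v_R_max = 1/20 m/s = 0.0500 m/s

collect terms ⇒ (1/2)·v_R² + (43/50)·v_R + (-177/4000) = 0
  disc = (43/50)² − 4·(1/2)·(-177/4000) = 8281/10000 ; √disc = 91/100
  v_R = (−(43/50) + 91/100) / (2·(1/2)) = 1/20 m/s
check:
T_s = v_R/a_R = (1/20)/1 = 0.0500 s
reaction-phase robot travel = 0.0500·0.0600 = 0.0030 m
robot covers 0.0500·0.0500 − ½·1.0000·0.0500² = 0.0013 m while stopping
person approaches 0.8000·(0.0600+0.0500) = 0.0880 m
margins: 0.0400+0.0400+0.0050 = 0.0850 m
sum ≈ 0.0030+0.0013+0.0880+0.0850 ≈ 0.1772 m = S ✓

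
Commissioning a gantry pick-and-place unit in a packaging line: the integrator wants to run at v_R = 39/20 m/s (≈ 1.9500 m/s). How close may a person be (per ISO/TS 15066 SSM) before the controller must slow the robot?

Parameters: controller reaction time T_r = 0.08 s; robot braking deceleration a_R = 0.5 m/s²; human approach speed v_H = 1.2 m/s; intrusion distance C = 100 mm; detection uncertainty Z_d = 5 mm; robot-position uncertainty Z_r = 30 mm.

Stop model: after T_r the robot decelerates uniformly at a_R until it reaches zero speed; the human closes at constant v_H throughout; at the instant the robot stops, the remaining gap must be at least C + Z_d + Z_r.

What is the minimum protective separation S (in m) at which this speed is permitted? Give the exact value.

S_min = 17739/2000 m = 8.8695 m

braking lasts T_s = (39/20)/(1/2) = 3.9000 s
robot covers v_R·T_r = 1.9500·0.0800 = 0.1560 m before braking
braking distance = 1.9500²/(2·0.5000) = 3.8025 m
human over T_r+T_s: 1.2000·(0.0800+3.9000) = 4.7760 m
C+Z_d+Z_r = 0.1000+0.0050+0.0300 = 0.1350 m
S_min ≈ 0.1560+3.8025+4.7760+0.1350  ⇒  S_min = 17739/2000 m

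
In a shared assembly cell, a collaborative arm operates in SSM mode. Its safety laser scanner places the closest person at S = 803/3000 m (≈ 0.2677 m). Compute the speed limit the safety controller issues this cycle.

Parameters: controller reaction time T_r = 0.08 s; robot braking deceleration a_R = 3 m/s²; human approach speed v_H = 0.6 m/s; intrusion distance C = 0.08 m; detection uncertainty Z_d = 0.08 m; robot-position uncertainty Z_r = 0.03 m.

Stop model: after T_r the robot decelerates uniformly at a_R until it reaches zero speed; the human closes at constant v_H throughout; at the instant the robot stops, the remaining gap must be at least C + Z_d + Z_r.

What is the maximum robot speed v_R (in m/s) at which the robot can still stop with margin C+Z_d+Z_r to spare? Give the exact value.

v_R_max = 1/10 m/s = 0.1000 m/s

collect terms ⇒ (1/6)·v_R² + (7/25)·v_R + (-89/3000) = 0
  disc = (7/25)² − 4·(1/6)·(-89/3000) = 2209/22500 ; √disc = 47/150
  v_R = (−(7/25) + 47/150) / (2·(1/6)) = 1/10 m/s
check:
braking lasts T_s = (1/10)/3 = 0.0333 s
robot in T_r: 0.1000·0.0800 = 0.0080 m
braking distance = 0.1000²/(2·3.0000) = 0.0017 m
person approaches 0.6000·(0.0800+0.0333) = 0.0680 m
residual clearance needed = 0.0800+0.0800+0.0300 = 0.1900 m
sum ≈ 0.0080+0.0017+0.0680+0.1900 ≈ 0.2677 m = S ✓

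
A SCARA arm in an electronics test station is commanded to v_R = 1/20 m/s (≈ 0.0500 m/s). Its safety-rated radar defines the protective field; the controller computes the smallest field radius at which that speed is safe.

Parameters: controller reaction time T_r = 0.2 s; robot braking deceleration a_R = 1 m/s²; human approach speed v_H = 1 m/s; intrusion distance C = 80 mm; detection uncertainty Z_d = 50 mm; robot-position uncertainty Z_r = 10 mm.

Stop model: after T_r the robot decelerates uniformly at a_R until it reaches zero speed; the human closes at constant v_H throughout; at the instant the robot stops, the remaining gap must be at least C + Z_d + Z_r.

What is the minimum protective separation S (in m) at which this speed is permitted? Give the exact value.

T_s = v_R/a_R = (1/20)/1 = 0.0500 s
reaction-phase robot travel = 0.0500·0.2000 = 0.0100 m
robot covers 0.0500·0.0500 − ½·1.0000·0.0500² = 0.0013 m while stopping
person approaches 1.0000·(0.2000+0.0500) = 0.2500 m
C+Z_d+Z_r = 0.0800+0.0500+0.0100 = 0.1400 m
S_min ≈ 0.0100+0.0013+0.2500+0.1400  ⇒  S_min = 321/800 m

S_min = 321/800 m = 0.4012 m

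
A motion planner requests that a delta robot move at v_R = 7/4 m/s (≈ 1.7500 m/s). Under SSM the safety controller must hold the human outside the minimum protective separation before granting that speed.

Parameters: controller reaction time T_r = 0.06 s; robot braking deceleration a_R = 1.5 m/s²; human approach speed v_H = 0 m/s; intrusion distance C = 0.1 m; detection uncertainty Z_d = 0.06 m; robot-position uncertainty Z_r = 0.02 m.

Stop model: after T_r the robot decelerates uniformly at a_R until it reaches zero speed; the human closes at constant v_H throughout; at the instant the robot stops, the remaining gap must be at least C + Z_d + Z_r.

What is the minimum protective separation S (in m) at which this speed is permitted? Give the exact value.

S_min = 1567/1200 m = 1.3058 m

braking lasts T_s = (7/4)/(3/2) = 1.1667 s
reaction-phase robot travel = 1.7500·0.0600 = 0.1050 m
braking distance = 1.7500²/(2·1.5000) = 1.0208 m
human over T_r+T_s: 0.0000·(0.0600+1.1667) = 0.0000 m
C+Z_d+Z_r = 0.1000+0.0600+0.0200 = 0.1800 m
S_min ≈ 0.1050+1.0208+0.0000+0.1800  ⇒  S_min = 1567/1200 m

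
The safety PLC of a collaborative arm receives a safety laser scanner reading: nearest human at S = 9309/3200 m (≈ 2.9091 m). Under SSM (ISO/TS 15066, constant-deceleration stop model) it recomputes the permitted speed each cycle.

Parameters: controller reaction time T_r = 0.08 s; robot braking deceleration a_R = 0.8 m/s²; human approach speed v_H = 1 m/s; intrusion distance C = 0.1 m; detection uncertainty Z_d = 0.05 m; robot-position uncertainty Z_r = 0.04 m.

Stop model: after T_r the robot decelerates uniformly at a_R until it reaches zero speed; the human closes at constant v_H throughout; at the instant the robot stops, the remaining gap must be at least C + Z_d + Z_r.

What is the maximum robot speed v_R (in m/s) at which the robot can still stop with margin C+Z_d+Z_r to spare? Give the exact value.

collect terms ⇒ (5/8)·v_R² + (133/100)·v_R + (-1689/640) = 0
  disc = (133/100)² − 4·(5/8)·(-1689/640) = 1338649/160000 ; √disc = 1157/400
  v_R = (−(133/100) + 1157/400) / (2·(5/8)) = 5/4 m/s
check:
stop time T_s = (5/4)/(4/5) = 1.5625 s
robot in T_r: 1.2500·0.0800 = 0.1000 m
braking distance = 1.2500²/(2·0.8000) = 0.9766 m
human closes 1.0000·1.6425 = 1.6425 m
residual clearance needed = 0.1000+0.0500+0.0400 = 0.1900 m
sum ≈ 0.1000+0.9766+1.6425+0.1900 ≈ 2.9091 m = S ✓

v_R_max = 5/4 m/s = 1.2500 m/s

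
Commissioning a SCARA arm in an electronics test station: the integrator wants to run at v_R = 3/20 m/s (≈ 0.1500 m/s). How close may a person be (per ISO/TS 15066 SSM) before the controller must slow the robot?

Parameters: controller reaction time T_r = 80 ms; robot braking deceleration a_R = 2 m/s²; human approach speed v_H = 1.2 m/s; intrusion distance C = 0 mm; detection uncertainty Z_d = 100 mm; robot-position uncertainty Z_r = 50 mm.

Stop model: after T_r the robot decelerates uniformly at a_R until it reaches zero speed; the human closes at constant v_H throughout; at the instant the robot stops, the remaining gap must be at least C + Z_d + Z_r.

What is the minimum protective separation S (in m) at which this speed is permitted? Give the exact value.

S_min = 2829/8000 m = 0.3536 m

T_s = v_R/a_R = (3/20)/2 = 0.0750 s
reaction-phase robot travel = 0.1500·0.0800 = 0.0120 m
robot covers 0.1500·0.0750 − ½·2.0000·0.0750² = 0.0056 m while stopping
person approaches 1.2000·(0.0800+0.0750) = 0.1860 m
residual clearance needed = 0.0000+0.1000+0.0500 = 0.1500 m
S_min ≈ 0.0120+0.0056+0.1860+0.1500  ⇒  S_min = 2829/8000 m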